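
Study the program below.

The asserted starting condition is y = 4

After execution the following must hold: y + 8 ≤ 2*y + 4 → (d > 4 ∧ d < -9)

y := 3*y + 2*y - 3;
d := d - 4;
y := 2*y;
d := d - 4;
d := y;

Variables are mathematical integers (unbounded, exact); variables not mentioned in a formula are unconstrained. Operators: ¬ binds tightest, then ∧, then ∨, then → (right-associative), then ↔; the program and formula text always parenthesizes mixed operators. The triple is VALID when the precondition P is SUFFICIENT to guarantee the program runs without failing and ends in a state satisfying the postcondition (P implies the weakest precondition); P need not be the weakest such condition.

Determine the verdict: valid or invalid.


Working backward. After the program, the postcondition y + 8 ≤ 2*y + 4 → (d > 4 ∧ d < -9) must hold; in canonical form it is y ≥ 4 → (d > 4 ∧ d < -9).
Before d := y: y ≥ 4 → (y > 4 ∧ y < -9)
Before d := d - 4: y ≥ 4 → (y > 4 ∧ y < -9)
Before y := 2*y: 2*y ≥ 4 → (2*y > 4 ∧ 2*y < -9)
Before d := d - 4: 2*y ≥ 4 → (2*y > 4 ∧ 2*y < -9)
Before y := 3*y + 2*y - 3: 10*y ≥ 10 → (10*y > 10 ∧ 10*y < -3)
The weakest precondition is 10*y ≥ 10 → (10*y > 10 ∧ 10*y < -3).
Check whether y = 4 implies it.
Countermodel: at the initial state y = 4, the precondition holds but the weakest precondition fails.
Answer: invalid


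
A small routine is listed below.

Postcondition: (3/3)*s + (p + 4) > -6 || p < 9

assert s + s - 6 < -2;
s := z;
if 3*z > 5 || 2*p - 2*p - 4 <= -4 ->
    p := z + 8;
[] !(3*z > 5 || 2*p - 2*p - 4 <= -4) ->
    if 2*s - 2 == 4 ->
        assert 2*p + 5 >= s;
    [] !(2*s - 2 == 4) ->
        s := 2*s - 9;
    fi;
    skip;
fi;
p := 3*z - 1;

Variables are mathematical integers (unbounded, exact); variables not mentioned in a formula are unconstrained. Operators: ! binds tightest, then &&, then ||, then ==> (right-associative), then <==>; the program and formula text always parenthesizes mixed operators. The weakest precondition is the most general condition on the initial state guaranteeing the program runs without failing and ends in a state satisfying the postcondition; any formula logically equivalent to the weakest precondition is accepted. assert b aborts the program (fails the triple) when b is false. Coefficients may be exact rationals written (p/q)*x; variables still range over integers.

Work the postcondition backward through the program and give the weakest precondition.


Working backward. After the program, the postcondition (3/3)*s + (p + 4) > -6 || p < 9 must hold; in canonical form it is p + s > -10 || p < 9.
Before p := 3*z - 1: s + 3*z > -9 || 3*z < 10
Then branch requires s + 3*z > -9 || 3*z < 10; else branch requires (2*s == 6 ==> (2*p >= s - 5 && (s + 3*z > -9 || 3*z < 10))) && ((!(2*s == 6)) ==> (2*s + 3*z > 0 || 3*z < 10)).
Before the if: s + 3*z > -9 || 3*z < 10
Before s := z: 4*z > -9 || 3*z < 10
Before assert s + s - 6 < -2: 2*s < 4 && (4*z > -9 || 3*z < 10)
Answer: WP = 2*s < 4 && (4*z > -9 || 3*z < 10)


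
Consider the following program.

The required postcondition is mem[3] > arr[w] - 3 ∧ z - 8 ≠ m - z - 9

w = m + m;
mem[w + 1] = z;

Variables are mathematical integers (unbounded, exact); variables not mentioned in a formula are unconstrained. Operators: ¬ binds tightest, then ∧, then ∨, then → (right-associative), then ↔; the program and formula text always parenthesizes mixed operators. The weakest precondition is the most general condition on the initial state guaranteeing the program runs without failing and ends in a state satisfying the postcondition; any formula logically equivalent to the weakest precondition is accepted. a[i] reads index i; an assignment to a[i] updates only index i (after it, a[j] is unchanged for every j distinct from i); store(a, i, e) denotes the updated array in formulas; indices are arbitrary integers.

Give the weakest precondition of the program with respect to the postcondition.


Working backward. After the program, the postcondition mem[3] > arr[w] - 3 ∧ z - 8 ≠ m - z - 9 must hold; in canonical form it is mem[3] > arr[w] - 3 ∧ 2*z ≠ m - 1.
Before mem[w + 1] := z: store(mem, w + 1, z)[3] > arr[w] - 3 ∧ 2*z ≠ m - 1
Before w := m + m: store(mem, 2*m + 1, z)[3] > arr[2*m] - 3 ∧ 2*z ≠ m - 1
Answer: WP = store(mem, 2*m + 1, z)[3] > arr[2*m] - 3 ∧ 2*z ≠ m - 1


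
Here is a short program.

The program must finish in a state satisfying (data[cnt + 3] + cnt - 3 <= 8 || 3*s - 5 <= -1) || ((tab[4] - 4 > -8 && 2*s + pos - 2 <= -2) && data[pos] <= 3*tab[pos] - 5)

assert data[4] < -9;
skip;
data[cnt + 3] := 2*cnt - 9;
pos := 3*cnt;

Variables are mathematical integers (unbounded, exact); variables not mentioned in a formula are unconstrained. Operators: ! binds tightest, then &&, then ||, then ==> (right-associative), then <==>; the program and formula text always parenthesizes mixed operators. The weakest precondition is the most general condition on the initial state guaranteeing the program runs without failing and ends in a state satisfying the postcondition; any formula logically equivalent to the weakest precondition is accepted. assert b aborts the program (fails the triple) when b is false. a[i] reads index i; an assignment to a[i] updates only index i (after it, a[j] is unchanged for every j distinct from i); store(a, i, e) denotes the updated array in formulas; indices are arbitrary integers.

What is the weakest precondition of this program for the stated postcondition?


Working backward. After the program, the postcondition (data[cnt + 3] + cnt - 3 <= 8 || 3*s - 5 <= -1) || ((tab[4] - 4 > -8 && 2*s + pos - 2 <= -2) && data[pos] <= 3*tab[pos] - 5) must hold; in canonical form it is data[cnt + 3] + cnt <= 11 || 3*s <= 4 || (tab[4] > -4 && pos + 2*s <= 0 && data[pos] <= 3*tab[pos] - 5).
Before pos := 3*cnt: data[cnt + 3] + cnt <= 11 || 3*s <= 4 || (tab[4] > -4 && 3*cnt + 2*s <= 0 && data[3*cnt] <= 3*tab[3*cnt] - 5)
Before data[cnt + 3] := 2*cnt - 9: store(data, cnt + 3, 2*cnt - 9)[cnt + 3] + cnt <= 11 || 3*s <= 4 || (tab[4] > -4 && 3*cnt + 2*s <= 0 && store(data, cnt + 3, 2*cnt - 9)[3*cnt] <= 3*tab[3*cnt] - 5)
Before skip: store(data, cnt + 3, 2*cnt - 9)[cnt + 3] + cnt <= 11 || 3*s <= 4 || (tab[4] > -4 && 3*cnt + 2*s <= 0 && store(data, cnt + 3, 2*cnt - 9)[3*cnt] <= 3*tab[3*cnt] - 5)
Before assert data[4] < -9: data[4] < -9 && (store(data, cnt + 3, 2*cnt - 9)[cnt + 3] + cnt <= 11 || 3*s <= 4 || (tab[4] > -4 && 3*cnt + 2*s <= 0 && store(data, cnt + 3, 2*cnt - 9)[3*cnt] <= 3*tab[3*cnt] - 5))
Answer: WP = data[4] < -9 && (store(data, cnt + 3, 2*cnt - 9)[cnt + 3] + cnt <= 11 || 3*s <= 4 || (tab[4] > -4 && 3*cnt + 2*s <= 0 && store(data, cnt + 3, 2*cnt - 9)[3*cnt] <= 3*tab[3*cnt] - 5))


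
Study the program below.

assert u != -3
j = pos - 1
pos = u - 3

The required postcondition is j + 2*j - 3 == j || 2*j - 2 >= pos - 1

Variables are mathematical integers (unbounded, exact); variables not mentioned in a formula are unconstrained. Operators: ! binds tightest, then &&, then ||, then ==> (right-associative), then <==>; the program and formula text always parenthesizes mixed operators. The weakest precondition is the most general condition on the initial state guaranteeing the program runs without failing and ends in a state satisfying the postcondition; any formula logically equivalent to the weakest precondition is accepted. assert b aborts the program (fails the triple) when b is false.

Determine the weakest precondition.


Working backward. After the program, the postcondition j + 2*j - 3 == j || 2*j - 2 >= pos - 1 must hold; in canonical form it is 2*j == 3 || 2*j >= pos + 1.
Before pos := u - 3: 2*j == 3 || 2*j >= u - 2
Before j := pos - 1: 2*pos == 5 || 2*pos >= u
Before assert u != -3: u != -3 && (2*pos == 5 || 2*pos >= u)
Answer: WP = u != -3 && (2*pos == 5 || 2*pos >= u)


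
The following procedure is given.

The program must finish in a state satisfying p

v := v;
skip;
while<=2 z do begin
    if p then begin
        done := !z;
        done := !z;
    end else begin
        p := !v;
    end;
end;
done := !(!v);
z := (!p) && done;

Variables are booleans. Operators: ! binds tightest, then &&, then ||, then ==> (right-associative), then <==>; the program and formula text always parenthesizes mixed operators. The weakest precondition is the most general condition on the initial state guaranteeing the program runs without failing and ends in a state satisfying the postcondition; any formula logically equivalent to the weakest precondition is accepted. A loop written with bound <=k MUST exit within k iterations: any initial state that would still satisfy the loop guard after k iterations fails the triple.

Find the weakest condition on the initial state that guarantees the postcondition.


Working backward. After the program, p must hold.
Before z := (!p) && done: p
Before done := !(!v): p
Before the loop (bound <=2), unroll the exhaustion recursion (WP_0 = exit-now case; WP_j = one more guarded iteration, up to j = 2):
  WP_0: (!z) && p
  WP_1: (z ==> ((p ==> ((!z) && p)) && ((!p) ==> ((!z) && (!v))))) && ((!z) ==> p)
  WP_2: (z ==> ((p ==> ((z ==> ((p ==> ((!z) && p)) && ((!p) ==> ((!z) && (!v))))) && ((!z) ==> p))) && ((!p) ==> ((z ==> (((!v) ==> ((!z) && (!v))) && (v ==> ((!z) && (!v))))) && ((!z) ==> (!v)))))) && ((!z) ==> p)
So before the loop: (z ==> ((p ==> ((z ==> ((p ==> ((!z) && p)) && ((!p) ==> ((!z) && (!v))))) && ((!z) ==> p))) && ((!p) ==> ((z ==> (((!v) ==> ((!z) && (!v))) && (v ==> ((!z) && (!v))))) && ((!z) ==> (!v)))))) && ((!z) ==> p)
Before skip: (z ==> ((p ==> ((z ==> ((p ==> ((!z) && p)) && ((!p) ==> ((!z) && (!v))))) && ((!z) ==> p))) && ((!p) ==> ((z ==> (((!v) ==> ((!z) && (!v))) && (v ==> ((!z) && (!v))))) && ((!z) ==> (!v)))))) && ((!z) ==> p)
Before v := v: (z ==> ((p ==> ((z ==> ((p ==> ((!z) && p)) && ((!p) ==> ((!z) && (!v))))) && ((!z) ==> p))) && ((!p) ==> ((z ==> (((!v) ==> ((!z) && (!v))) && (v ==> ((!z) && (!v))))) && ((!z) ==> (!v)))))) && ((!z) ==> p)
Answer: WP = (z ==> ((p ==> ((z ==> ((p ==> ((!z) && p)) && ((!p) ==> ((!z) && (!v))))) && ((!z) ==> p))) && ((!p) ==> ((z ==> (((!v) ==> ((!z) && (!v))) && (v ==> ((!z) && (!v))))) && ((!z) ==> (!v)))))) && ((!z) ==> p)


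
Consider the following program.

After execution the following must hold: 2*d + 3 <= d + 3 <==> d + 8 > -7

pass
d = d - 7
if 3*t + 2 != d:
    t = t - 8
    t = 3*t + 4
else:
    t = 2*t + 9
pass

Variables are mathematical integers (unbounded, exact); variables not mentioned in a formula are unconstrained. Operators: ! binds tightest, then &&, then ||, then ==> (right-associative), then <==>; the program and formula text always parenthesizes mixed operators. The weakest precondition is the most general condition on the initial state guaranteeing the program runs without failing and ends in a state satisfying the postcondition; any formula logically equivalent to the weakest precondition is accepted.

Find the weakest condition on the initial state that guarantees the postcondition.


Working backward. After the program, the postcondition 2*d + 3 <= d + 3 <==> d + 8 > -7 must hold; in canonical form it is d <= 0 <==> d > -15.
Before skip: d <= 0 <==> d > -15
Then branch requires d <= 0 <==> d > -15; else branch requires d <= 0 <==> d > -15.
Before the if: (3*t != d - 2 ==> (d <= 0 <==> d > -15)) && ((!(3*t != d - 2)) ==> (d <= 0 <==> d > -15))
Before d := d - 7: (3*t != d - 9 ==> (d <= 7 <==> d > -8)) && ((!(3*t != d - 9)) ==> (d <= 7 <==> d > -8))
Before skip: (3*t != d - 9 ==> (d <= 7 <==> d > -8)) && ((!(3*t != d - 9)) ==> (d <= 7 <==> d > -8))
Answer: WP = (3*t != d - 9 ==> (d <= 7 <==> d > -8)) && ((!(3*t != d - 9)) ==> (d <= 7 <==> d > -8))


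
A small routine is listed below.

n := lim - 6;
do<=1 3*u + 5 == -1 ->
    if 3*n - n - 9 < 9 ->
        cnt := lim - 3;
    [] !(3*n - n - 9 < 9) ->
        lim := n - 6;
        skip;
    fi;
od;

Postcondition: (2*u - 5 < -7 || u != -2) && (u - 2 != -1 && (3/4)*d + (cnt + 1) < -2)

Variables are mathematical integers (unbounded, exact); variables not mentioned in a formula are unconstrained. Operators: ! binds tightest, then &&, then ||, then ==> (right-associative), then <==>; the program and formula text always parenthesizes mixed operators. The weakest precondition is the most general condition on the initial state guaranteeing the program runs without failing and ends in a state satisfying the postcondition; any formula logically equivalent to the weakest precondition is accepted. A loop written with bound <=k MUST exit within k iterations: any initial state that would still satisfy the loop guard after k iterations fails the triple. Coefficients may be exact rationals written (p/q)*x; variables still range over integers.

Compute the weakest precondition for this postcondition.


Working backward. After the program, the postcondition (2*u - 5 < -7 || u != -2) && (u - 2 != -1 && (3/4)*d + (cnt + 1) < -2) must hold; in canonical form it is (2*u < -2 || u != -2) && u != 1 && cnt + (3/4)*d < -3.
Before the loop (bound <=1), unroll the exhaustion recursion (WP_0 = exit-now case; WP_j = one more guarded iteration, up to j = 1):
  WP_0: (!(3*u == -6)) && (2*u < -2 || u != -2) && u != 1 && cnt + (3/4)*d < -3
  WP_1: (3*u == -6 ==> ((2*n < 18 ==> ((!(3*u == -6)) && (2*u < -2 || u != -2) && u != 1 && (3/4)*d + lim < 0)) && ((!(2*n < 18)) ==> ((!(3*u == -6)) && (2*u < -2 || u != -2) && u != 1 && cnt + (3/4)*d < -3)))) && ((!(3*u == -6)) ==> ((2*u < -2 || u != -2) && u != 1 && cnt + (3/4)*d < -3))
So before the loop: (3*u == -6 ==> ((2*n < 18 ==> ((!(3*u == -6)) && (2*u < -2 || u != -2) && u != 1 && (3/4)*d + lim < 0)) && ((!(2*n < 18)) ==> ((!(3*u == -6)) && (2*u < -2 || u != -2) && u != 1 && cnt + (3/4)*d < -3)))) && ((!(3*u == -6)) ==> ((2*u < -2 || u != -2) && u != 1 && cnt + (3/4)*d < -3))
Before n := lim - 6: (3*u == -6 ==> ((2*lim < 30 ==> ((!(3*u == -6)) && (2*u < -2 || u != -2) && u != 1 && (3/4)*d + lim < 0)) && ((!(2*lim < 30)) ==> ((!(3*u == -6)) && (2*u < -2 || u != -2) && u != 1 && cnt + (3/4)*d < -3)))) && ((!(3*u == -6)) ==> ((2*u < -2 || u != -2) && u != 1 && cnt + (3/4)*d < -3))
Answer: WP = (3*u == -6 ==> ((2*lim < 30 ==> ((!(3*u == -6)) && (2*u < -2 || u != -2) && u != 1 && (3/4)*d + lim < 0)) && ((!(2*lim < 30)) ==> ((!(3*u == -6)) && (2*u < -2 || u != -2) && u != 1 && cnt + (3/4)*d < -3)))) && ((!(3*u == -6)) ==> ((2*u < -2 || u != -2) && u != 1 && cnt + (3/4)*d < -3))


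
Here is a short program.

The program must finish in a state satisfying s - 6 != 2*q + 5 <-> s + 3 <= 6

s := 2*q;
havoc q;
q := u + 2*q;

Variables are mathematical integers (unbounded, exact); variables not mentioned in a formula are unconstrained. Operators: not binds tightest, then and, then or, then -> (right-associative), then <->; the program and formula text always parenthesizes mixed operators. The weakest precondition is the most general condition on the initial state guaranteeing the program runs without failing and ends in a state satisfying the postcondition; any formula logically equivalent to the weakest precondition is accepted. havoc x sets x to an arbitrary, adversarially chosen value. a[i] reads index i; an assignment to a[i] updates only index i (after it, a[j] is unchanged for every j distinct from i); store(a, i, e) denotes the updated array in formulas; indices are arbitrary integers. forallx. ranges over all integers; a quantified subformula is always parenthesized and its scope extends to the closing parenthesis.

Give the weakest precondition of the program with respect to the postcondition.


Working backward. After the program, the postcondition s - 6 != 2*q + 5 <-> s + 3 <= 6 must hold; in canonical form it is s != 2*q + 11 <-> s <= 3.
Before q := u + 2*q: s != 4*q + 2*u + 11 <-> s <= 3
Before havoc q: forall q_1. (s != 4*q_1 + 2*u + 11 <-> s <= 3)
Before s := 2*q: forall q_1. (2*q != 4*q_1 + 2*u + 11 <-> 2*q <= 3)
Answer: WP = forall q_1. (2*q != 4*q_1 + 2*u + 11 <-> 2*q <= 3)


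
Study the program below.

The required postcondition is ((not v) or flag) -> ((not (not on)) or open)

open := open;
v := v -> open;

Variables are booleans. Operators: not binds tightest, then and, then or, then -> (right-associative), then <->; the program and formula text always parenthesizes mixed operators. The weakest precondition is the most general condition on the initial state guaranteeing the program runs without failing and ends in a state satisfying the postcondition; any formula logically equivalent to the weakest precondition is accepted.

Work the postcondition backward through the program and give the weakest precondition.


Working backward. After the program, the postcondition ((not v) or flag) -> ((not (not on)) or open) must hold; in canonical form it is ((not v) or flag) -> (on or open).
Before v := v -> open: ((not (v -> open)) or flag) -> (on or open)
Before open := open: ((not (v -> open)) or flag) -> (on or open)
Answer: WP = ((not (v -> open)) or flag) -> (on or open)


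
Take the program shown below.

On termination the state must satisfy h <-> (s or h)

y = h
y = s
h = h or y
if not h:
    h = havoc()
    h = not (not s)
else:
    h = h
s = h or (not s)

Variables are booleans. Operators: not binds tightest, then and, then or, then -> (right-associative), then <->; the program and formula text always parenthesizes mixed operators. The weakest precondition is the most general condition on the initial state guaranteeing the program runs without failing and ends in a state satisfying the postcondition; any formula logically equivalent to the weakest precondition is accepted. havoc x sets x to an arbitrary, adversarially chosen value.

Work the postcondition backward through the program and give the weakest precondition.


Working backward. After the program, h <-> (s or h) must hold.
Before s := h or (not s): h <-> (h or (not s))
Then branch requires s; else branch requires h <-> (h or (not s)).
Before the if: ((not h) -> s) and (h -> (h <-> (h or (not s))))
Before h := h or y: ((not (h or y)) -> s) and ((h or y) -> ((h or y) <-> (h or y or (not s))))
Before y := s: (not (h or s)) -> s
Before y := h: (not (h or s)) -> s
Answer: WP = (not (h or s)) -> s


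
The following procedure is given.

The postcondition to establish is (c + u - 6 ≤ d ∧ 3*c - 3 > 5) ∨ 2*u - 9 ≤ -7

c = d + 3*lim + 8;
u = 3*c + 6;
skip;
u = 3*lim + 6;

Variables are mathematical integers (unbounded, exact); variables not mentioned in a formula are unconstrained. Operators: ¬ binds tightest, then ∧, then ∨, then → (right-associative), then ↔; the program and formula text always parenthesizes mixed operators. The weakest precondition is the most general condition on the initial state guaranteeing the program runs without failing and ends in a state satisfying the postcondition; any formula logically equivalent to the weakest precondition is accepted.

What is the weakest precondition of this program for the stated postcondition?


Working backward. After the program, the postcondition (c + u - 6 ≤ d ∧ 3*c - 3 > 5) ∨ 2*u - 9 ≤ -7 must hold; in canonical form it is (c + u ≤ d + 6 ∧ 3*c > 8) ∨ 2*u ≤ 2.
Before u := 3*lim + 6: (c + 3*lim ≤ d ∧ 3*c > 8) ∨ 6*lim ≤ -10
Before skip: (c + 3*lim ≤ d ∧ 3*c > 8) ∨ 6*lim ≤ -10
Before u := 3*c + 6: (c + 3*lim ≤ d ∧ 3*c > 8) ∨ 6*lim ≤ -10
Before c := d + 3*lim + 8: (6*lim ≤ -8 ∧ 3*d + 9*lim > -16) ∨ 6*lim ≤ -10
Answer: WP = (6*lim ≤ -8 ∧ 3*d + 9*lim > -16) ∨ 6*lim ≤ -10


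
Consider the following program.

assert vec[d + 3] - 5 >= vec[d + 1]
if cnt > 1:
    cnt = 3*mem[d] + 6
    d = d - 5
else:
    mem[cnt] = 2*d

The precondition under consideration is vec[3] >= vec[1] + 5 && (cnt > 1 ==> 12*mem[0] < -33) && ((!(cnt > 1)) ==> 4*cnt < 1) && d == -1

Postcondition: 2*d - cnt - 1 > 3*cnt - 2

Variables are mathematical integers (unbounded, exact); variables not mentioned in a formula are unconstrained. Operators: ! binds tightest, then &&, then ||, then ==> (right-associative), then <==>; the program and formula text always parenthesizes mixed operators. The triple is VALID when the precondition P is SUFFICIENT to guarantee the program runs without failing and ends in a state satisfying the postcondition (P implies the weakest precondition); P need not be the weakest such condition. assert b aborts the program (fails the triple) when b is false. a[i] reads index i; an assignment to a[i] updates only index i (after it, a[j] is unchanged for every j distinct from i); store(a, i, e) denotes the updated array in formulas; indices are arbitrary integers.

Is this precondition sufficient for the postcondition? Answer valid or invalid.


Working backward. After the program, the postcondition 2*d - cnt - 1 > 3*cnt - 2 must hold; in canonical form it is 2*d > 4*cnt - 1.
Then branch requires 2*d > 12*mem[d] + 33; else branch requires 2*d > 4*cnt - 1.
Before the if: (cnt > 1 ==> 2*d > 12*mem[d] + 33) && ((!(cnt > 1)) ==> 2*d > 4*cnt - 1)
Before assert vec[d + 3] - 5 >= vec[d + 1]: vec[d + 3] >= vec[d + 1] + 5 && (cnt > 1 ==> 2*d > 12*mem[d] + 33) && ((!(cnt > 1)) ==> 2*d > 4*cnt - 1)
The weakest precondition is vec[d + 3] >= vec[d + 1] + 5 && (cnt > 1 ==> 2*d > 12*mem[d] + 33) && ((!(cnt > 1)) ==> 2*d > 4*cnt - 1).
Check whether vec[3] >= vec[1] + 5 && (cnt > 1 ==> 12*mem[0] < -33) && ((!(cnt > 1)) ==> 4*cnt < 1) && d == -1 implies it.
Countermodel: at the initial state cnt = 0, d = -1, mem = {[-1] = -3, [0] = -3, [1] = -3, [2] = -3, [3] = -3, elsewhere -3}, vec = {[-1] = 6511, [0] = 30152, [1] = 6511, [2] = -11794, [3] = 6516, elsewhere 6511}, the precondition holds but the weakest precondition fails.
Answer: invalid


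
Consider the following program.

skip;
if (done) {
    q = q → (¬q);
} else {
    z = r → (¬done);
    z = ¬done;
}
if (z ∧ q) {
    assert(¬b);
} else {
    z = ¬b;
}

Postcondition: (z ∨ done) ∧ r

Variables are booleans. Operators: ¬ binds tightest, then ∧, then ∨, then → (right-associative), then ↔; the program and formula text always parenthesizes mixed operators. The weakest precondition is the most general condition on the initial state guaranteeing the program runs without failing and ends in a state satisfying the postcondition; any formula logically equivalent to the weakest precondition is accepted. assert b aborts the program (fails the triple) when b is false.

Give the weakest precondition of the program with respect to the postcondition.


Working backward. After the program, (z ∨ done) ∧ r must hold.
Then branch requires (¬b) ∧ (z ∨ done) ∧ r; else branch requires ((¬b) ∨ done) ∧ r.
Before the if: ((z ∧ q) → ((¬b) ∧ (z ∨ done) ∧ r)) ∧ ((¬(z ∧ q)) → (((¬b) ∨ done) ∧ r))
Then branch requires ((z ∧ (q → (¬q))) → ((¬b) ∧ (z ∨ done) ∧ r)) ∧ ((¬(z ∧ (q → (¬q)))) → (((¬b) ∨ done) ∧ r)); else branch requires (((¬done) ∧ q) → ((¬b) ∧ r)) ∧ ((¬((¬done) ∧ q)) → (((¬b) ∨ done) ∧ r)).
Before the if: (done → (((z ∧ (q → (¬q))) → ((¬b) ∧ (z ∨ done) ∧ r)) ∧ ((¬(z ∧ (q → (¬q)))) → (((¬b) ∨ done) ∧ r)))) ∧ ((¬done) → ((((¬done) ∧ q) → ((¬b) ∧ r)) ∧ ((¬((¬done) ∧ q)) → (((¬b) ∨ done) ∧ r))))
Before skip: (done → (((z ∧ (q → (¬q))) → ((¬b) ∧ (z ∨ done) ∧ r)) ∧ ((¬(z ∧ (q → (¬q)))) → (((¬b) ∨ done) ∧ r)))) ∧ ((¬done) → ((((¬done) ∧ q) → ((¬b) ∧ r)) ∧ ((¬((¬done) ∧ q)) → (((¬b) ∨ done) ∧ r))))
Answer: WP = (done → (((z ∧ (q → (¬q))) → ((¬b) ∧ (z ∨ done) ∧ r)) ∧ ((¬(z ∧ (q → (¬q)))) → (((¬b) ∨ done) ∧ r)))) ∧ ((¬done) → ((((¬done) ∧ q) → ((¬b) ∧ r)) ∧ ((¬((¬done) ∧ q)) → (((¬b) ∨ done) ∧ r))))


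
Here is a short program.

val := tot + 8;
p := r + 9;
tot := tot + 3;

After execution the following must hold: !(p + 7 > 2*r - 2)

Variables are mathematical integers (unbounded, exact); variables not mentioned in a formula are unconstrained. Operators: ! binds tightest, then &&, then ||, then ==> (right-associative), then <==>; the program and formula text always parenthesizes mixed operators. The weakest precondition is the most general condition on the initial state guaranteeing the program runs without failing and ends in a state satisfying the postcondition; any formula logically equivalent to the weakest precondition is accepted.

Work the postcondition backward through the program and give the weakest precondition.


Working backward. After the program, the postcondition !(p + 7 > 2*r - 2) must hold; in canonical form it is !(p > 2*r - 9).
Before tot := tot + 3: !(p > 2*r - 9)
Before p := r + 9: !(r < 18)
Before val := tot + 8: !(r < 18)
Answer: WP = !(r < 18)


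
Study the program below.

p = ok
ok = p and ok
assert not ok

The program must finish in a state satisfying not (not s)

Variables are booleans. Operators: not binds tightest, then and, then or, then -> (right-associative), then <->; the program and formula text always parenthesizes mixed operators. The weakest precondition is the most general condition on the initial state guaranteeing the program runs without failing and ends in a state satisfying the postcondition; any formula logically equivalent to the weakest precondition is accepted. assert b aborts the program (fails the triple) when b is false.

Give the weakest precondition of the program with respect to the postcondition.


Working backward. After the program, the postcondition not (not s) must hold; in canonical form it is s.
Before assert not ok: (not ok) and s
Before ok := p and ok: (not (p and ok)) and s
Before p := ok: (not ok) and s
Answer: WP = (not ok) and s


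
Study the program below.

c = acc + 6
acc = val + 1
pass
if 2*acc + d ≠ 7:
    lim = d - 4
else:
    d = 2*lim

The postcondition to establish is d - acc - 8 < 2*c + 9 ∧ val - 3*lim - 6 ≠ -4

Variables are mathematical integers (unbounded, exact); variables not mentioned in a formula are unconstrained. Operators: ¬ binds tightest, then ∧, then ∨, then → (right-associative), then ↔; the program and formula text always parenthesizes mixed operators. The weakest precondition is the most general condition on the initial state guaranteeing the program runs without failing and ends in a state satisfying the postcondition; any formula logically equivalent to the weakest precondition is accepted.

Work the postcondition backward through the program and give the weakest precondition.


Working backward. After the program, the postcondition d - acc - 8 < 2*c + 9 ∧ val - 3*lim - 6 ≠ -4 must hold; in canonical form it is d < acc + 2*c + 17 ∧ val ≠ 3*lim + 2.
Then branch requires d < acc + 2*c + 17 ∧ val ≠ 3*d - 10; else branch requires 2*lim < acc + 2*c + 17 ∧ val ≠ 3*lim + 2.
Before the if: (2*acc + d ≠ 7 → (d < acc + 2*c + 17 ∧ val ≠ 3*d - 10)) ∧ ((¬(2*acc + d ≠ 7)) → (2*lim < acc + 2*c + 17 ∧ val ≠ 3*lim + 2))
Before skip: (2*acc + d ≠ 7 → (d < acc + 2*c + 17 ∧ val ≠ 3*d - 10)) ∧ ((¬(2*acc + d ≠ 7)) → (2*lim < acc + 2*c + 17 ∧ val ≠ 3*lim + 2))
Before acc := val + 1: (d + 2*val ≠ 5 → (d < 2*c + val + 18 ∧ val ≠ 3*d - 10)) ∧ ((¬(d + 2*val ≠ 5)) → (2*lim < 2*c + val + 18 ∧ val ≠ 3*lim + 2))
Before c := acc + 6: (d + 2*val ≠ 5 → (d < 2*acc + val + 30 ∧ val ≠ 3*d - 10)) ∧ ((¬(d + 2*val ≠ 5)) → (2*lim < 2*acc + val + 30 ∧ val ≠ 3*lim + 2))
Answer: WP = (d + 2*val ≠ 5 → (d < 2*acc + val + 30 ∧ val ≠ 3*d - 10)) ∧ ((¬(d + 2*val ≠ 5)) → (2*lim < 2*acc + val + 30 ∧ val ≠ 3*lim + 2))


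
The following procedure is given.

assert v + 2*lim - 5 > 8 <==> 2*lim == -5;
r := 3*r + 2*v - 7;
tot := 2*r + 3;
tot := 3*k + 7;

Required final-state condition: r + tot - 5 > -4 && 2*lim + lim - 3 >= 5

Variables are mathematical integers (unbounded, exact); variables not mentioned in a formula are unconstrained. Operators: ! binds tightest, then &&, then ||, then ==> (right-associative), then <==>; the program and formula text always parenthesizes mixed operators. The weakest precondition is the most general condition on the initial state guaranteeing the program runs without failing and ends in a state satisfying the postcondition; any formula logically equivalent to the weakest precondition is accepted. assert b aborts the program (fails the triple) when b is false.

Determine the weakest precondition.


Working backward. After the program, the postcondition r + tot - 5 > -4 && 2*lim + lim - 3 >= 5 must hold; in canonical form it is r + tot > 1 && 3*lim >= 8.
Before tot := 3*k + 7: 3*k + r > -6 && 3*lim >= 8
Before tot := 2*r + 3: 3*k + r > -6 && 3*lim >= 8
Before r := 3*r + 2*v - 7: 3*k + 3*r + 2*v > 1 && 3*lim >= 8
Before assert v + 2*lim - 5 > 8 <==> 2*lim == -5: (2*lim + v > 13 <==> 2*lim == -5) && 3*k + 3*r + 2*v > 1 && 3*lim >= 8
Answer: WP = (2*lim + v > 13 <==> 2*lim == -5) && 3*k + 3*r + 2*v > 1 && 3*lim >= 8


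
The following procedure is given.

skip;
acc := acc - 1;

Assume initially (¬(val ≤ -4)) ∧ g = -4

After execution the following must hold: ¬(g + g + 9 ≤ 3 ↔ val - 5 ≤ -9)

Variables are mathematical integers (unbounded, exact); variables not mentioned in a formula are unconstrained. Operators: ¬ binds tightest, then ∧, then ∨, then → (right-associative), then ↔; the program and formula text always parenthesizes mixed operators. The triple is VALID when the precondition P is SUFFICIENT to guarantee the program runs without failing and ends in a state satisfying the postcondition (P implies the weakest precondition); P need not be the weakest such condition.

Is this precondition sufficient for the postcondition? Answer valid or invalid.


Working backward. After the program, the postcondition ¬(g + g + 9 ≤ 3 ↔ val - 5 ≤ -9) must hold; in canonical form it is ¬(2*g ≤ -6 ↔ val ≤ -4).
Before acc := acc - 1: ¬(2*g ≤ -6 ↔ val ≤ -4)
Before skip: ¬(2*g ≤ -6 ↔ val ≤ -4)
The weakest precondition is ¬(2*g ≤ -6 ↔ val ≤ -4).
Check whether (¬(val ≤ -4)) ∧ g = -4 implies it.
Every state satisfying the precondition satisfies the weakest precondition: the implication holds.
Answer: valid


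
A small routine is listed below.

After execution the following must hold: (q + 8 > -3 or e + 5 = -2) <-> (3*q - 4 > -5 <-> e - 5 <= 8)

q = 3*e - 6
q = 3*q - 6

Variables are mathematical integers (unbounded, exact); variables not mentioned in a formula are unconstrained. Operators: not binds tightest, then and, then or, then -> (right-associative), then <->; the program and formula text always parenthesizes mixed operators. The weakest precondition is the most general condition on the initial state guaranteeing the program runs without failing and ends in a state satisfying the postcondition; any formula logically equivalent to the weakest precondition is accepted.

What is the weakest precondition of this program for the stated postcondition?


Working backward. After the program, the postcondition (q + 8 > -3 or e + 5 = -2) <-> (3*q - 4 > -5 <-> e - 5 <= 8) must hold; in canonical form it is (q > -11 or e = -7) <-> (3*q > -1 <-> e <= 13).
Before q := 3*q - 6: (3*q > -5 or e = -7) <-> (9*q > 17 <-> e <= 13)
Before q := 3*e - 6: (9*e > 13 or e = -7) <-> (27*e > 71 <-> e <= 13)
Answer: WP = (9*e > 13 or e = -7) <-> (27*e > 71 <-> e <= 13)


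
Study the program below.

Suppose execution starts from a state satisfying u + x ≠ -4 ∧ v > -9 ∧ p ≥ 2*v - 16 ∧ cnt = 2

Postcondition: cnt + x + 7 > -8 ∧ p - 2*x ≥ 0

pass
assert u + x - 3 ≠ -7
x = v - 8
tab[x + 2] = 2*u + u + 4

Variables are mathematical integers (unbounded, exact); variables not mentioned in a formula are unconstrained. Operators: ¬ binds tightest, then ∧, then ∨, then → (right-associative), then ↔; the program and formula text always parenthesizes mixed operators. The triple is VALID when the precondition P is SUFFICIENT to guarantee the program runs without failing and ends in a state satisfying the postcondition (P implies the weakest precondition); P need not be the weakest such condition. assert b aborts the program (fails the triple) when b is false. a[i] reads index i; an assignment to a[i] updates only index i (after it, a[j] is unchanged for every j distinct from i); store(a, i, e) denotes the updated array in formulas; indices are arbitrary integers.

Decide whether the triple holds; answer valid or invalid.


Working backward. After the program, the postcondition cnt + x + 7 > -8 ∧ p - 2*x ≥ 0 must hold; in canonical form it is cnt + x > -15 ∧ p ≥ 2*x.
Before tab[x + 2] := 2*u + u + 4: cnt + x > -15 ∧ p ≥ 2*x
Before x := v - 8: cnt + v > -7 ∧ p ≥ 2*v - 16
Before assert u + x - 3 ≠ -7: u + x ≠ -4 ∧ cnt + v > -7 ∧ p ≥ 2*v - 16
Before skip: u + x ≠ -4 ∧ cnt + v > -7 ∧ p ≥ 2*v - 16
The weakest precondition is u + x ≠ -4 ∧ cnt + v > -7 ∧ p ≥ 2*v - 16.
Check whether u + x ≠ -4 ∧ v > -9 ∧ p ≥ 2*v - 16 ∧ cnt = 2 implies it.
Every state satisfying the precondition satisfies the weakest precondition: the implication holds.
Answer: valid


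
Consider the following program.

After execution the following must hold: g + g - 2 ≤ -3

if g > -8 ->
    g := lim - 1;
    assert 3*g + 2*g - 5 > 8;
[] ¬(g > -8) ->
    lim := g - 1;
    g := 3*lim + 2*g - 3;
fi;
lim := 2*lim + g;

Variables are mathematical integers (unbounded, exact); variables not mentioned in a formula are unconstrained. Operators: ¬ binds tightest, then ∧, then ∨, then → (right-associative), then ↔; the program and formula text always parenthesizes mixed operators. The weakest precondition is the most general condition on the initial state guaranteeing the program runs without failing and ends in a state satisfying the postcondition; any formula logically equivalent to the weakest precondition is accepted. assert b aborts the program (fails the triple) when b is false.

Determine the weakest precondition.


Working backward. After the program, the postcondition g + g - 2 ≤ -3 must hold; in canonical form it is 2*g ≤ -1.
Before lim := 2*lim + g: 2*g ≤ -1
Then branch requires 5*lim > 18 ∧ 2*lim ≤ 1; else branch requires 10*g ≤ 11.
Before the if: (g > -8 → (5*lim > 18 ∧ 2*lim ≤ 1)) ∧ ((¬(g > -8)) → 10*g ≤ 11)
Answer: WP = (g > -8 → (5*lim > 18 ∧ 2*lim ≤ 1)) ∧ ((¬(g > -8)) → 10*g ≤ 11)


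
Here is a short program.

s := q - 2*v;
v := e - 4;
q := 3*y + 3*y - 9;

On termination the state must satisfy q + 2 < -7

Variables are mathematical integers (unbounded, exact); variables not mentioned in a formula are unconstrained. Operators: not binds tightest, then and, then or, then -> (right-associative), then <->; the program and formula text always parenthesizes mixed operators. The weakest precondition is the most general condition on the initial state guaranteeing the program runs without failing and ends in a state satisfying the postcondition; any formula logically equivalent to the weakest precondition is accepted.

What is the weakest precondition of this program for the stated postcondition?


Working backward. After the program, the postcondition q + 2 < -7 must hold; in canonical form it is q < -9.
Before q := 3*y + 3*y - 9: 6*y < 0
Before v := e - 4: 6*y < 0
Before s := q - 2*v: 6*y < 0
Answer: WP = 6*y < 0


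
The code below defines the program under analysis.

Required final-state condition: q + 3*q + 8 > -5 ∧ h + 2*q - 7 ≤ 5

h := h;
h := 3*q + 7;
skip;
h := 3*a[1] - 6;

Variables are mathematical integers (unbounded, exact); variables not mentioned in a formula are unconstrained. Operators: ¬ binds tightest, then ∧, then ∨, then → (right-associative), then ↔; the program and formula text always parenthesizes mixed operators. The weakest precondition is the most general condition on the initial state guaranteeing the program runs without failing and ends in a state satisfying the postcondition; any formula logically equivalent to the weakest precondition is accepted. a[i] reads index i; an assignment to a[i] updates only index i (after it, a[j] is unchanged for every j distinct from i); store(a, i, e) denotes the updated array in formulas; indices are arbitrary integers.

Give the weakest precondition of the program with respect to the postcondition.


Working backward. After the program, the postcondition q + 3*q + 8 > -5 ∧ h + 2*q - 7 ≤ 5 must hold; in canonical form it is 4*q > -13 ∧ h + 2*q ≤ 12.
Before h := 3*a[1] - 6: 4*q > -13 ∧ 3*a[1] + 2*q ≤ 18
Before skip: 4*q > -13 ∧ 3*a[1] + 2*q ≤ 18
Before h := 3*q + 7: 4*q > -13 ∧ 3*a[1] + 2*q ≤ 18
Before h := h: 4*q > -13 ∧ 3*a[1] + 2*q ≤ 18
Answer: WP = 4*q > -13 ∧ 3*a[1] + 2*q ≤ 18


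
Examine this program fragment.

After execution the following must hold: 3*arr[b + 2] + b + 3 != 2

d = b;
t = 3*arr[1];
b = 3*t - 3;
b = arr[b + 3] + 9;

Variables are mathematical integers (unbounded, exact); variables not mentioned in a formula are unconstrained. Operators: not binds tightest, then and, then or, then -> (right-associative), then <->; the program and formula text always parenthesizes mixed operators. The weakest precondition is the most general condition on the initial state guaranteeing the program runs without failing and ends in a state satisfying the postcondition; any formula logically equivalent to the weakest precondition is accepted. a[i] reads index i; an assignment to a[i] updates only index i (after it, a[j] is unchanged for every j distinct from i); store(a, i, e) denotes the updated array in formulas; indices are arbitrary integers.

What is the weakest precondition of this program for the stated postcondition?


Working backward. After the program, the postcondition 3*arr[b + 2] + b + 3 != 2 must hold; in canonical form it is 3*arr[b + 2] + b != -1.
Before b := arr[b + 3] + 9: 3*arr[arr[b + 3] + 11] + arr[b + 3] != -10
Before b := 3*t - 3: 3*arr[arr[3*t] + 11] + arr[3*t] != -10
Before t := 3*arr[1]: 3*arr[arr[9*arr[1]] + 11] + arr[9*arr[1]] != -10
Before d := b: 3*arr[arr[9*arr[1]] + 11] + arr[9*arr[1]] != -10
Answer: WP = 3*arr[arr[9*arr[1]] + 11] + arr[9*arr[1]] != -10


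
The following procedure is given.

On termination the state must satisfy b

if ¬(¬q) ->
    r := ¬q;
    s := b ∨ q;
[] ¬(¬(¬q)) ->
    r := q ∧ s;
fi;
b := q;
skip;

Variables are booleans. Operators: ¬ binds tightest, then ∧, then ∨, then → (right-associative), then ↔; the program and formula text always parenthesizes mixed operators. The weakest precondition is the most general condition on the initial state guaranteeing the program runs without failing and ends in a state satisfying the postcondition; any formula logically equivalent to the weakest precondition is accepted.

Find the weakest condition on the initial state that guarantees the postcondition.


Working backward. After the program, b must hold.
Before skip: b
Before b := q: q
Then branch requires q; else branch requires q.
Before the if: (¬q) → q
Answer: WP = (¬q) → q


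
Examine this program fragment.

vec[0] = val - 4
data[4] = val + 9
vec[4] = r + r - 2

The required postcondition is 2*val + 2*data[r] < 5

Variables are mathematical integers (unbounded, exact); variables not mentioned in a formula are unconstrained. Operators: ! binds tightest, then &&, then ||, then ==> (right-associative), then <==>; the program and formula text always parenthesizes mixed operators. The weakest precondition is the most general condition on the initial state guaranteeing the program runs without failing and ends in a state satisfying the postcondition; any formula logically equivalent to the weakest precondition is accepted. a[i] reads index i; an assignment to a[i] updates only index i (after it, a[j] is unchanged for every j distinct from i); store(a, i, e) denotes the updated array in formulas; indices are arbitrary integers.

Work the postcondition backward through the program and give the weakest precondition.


Working backward. After the program, the postcondition 2*val + 2*data[r] < 5 must hold; in canonical form it is 2*data[r] + 2*val < 5.
Before vec[4] := r + r - 2: 2*data[r] + 2*val < 5
Before data[4] := val + 9: 2*store(data, 4, val + 9)[r] + 2*val < 5
Before vec[0] := val - 4: 2*store(data, 4, val + 9)[r] + 2*val < 5
Answer: WP = 2*store(data, 4, val + 9)[r] + 2*val < 5


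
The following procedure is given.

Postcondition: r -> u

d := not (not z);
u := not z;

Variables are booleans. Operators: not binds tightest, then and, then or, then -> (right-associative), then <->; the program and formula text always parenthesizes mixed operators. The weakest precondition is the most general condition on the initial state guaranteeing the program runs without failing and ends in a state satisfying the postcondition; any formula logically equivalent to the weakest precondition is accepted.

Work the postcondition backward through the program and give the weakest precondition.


Working backward. After the program, r -> u must hold.
Before u := not z: r -> (not z)
Before d := not (not z): r -> (not z)
Answer: WP = r -> (not z)
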